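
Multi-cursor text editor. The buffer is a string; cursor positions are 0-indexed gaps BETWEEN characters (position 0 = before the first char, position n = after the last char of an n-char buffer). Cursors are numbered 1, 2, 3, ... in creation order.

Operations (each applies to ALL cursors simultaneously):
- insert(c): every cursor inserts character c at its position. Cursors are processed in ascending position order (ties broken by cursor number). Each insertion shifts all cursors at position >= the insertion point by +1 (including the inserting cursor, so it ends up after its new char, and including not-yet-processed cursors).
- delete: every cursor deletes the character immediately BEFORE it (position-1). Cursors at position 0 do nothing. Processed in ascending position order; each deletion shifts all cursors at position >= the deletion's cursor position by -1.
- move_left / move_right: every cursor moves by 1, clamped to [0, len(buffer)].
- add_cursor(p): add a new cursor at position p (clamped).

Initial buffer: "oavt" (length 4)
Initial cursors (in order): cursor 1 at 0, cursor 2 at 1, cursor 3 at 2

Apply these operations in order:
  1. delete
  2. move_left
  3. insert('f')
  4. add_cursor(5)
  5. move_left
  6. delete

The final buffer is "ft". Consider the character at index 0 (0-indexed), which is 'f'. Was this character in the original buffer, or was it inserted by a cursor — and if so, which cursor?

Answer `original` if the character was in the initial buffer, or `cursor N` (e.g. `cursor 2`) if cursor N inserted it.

After op 1 (delete): buffer="vt" (len 2), cursors c1@0 c2@0 c3@0, authorship ..
After op 2 (move_left): buffer="vt" (len 2), cursors c1@0 c2@0 c3@0, authorship ..
After op 3 (insert('f')): buffer="fffvt" (len 5), cursors c1@3 c2@3 c3@3, authorship 123..
After op 4 (add_cursor(5)): buffer="fffvt" (len 5), cursors c1@3 c2@3 c3@3 c4@5, authorship 123..
After op 5 (move_left): buffer="fffvt" (len 5), cursors c1@2 c2@2 c3@2 c4@4, authorship 123..
After op 6 (delete): buffer="ft" (len 2), cursors c1@0 c2@0 c3@0 c4@1, authorship 3.
Authorship (.=original, N=cursor N): 3 .
Index 0: author = 3

Answer: cursor 3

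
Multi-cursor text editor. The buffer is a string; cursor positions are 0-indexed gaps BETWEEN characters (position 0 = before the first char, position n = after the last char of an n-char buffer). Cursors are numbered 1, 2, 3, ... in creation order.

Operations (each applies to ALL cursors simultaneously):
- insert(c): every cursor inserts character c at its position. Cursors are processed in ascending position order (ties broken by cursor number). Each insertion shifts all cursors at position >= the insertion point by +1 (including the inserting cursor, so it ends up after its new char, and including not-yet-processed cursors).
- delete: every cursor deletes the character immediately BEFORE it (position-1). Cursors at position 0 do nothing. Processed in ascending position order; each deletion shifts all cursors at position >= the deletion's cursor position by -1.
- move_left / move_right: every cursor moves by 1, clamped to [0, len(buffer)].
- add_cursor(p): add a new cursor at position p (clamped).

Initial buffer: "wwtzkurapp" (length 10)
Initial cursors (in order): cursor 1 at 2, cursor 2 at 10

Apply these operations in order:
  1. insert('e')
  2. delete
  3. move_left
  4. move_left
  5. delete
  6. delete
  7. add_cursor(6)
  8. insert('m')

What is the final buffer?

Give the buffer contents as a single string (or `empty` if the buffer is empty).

After op 1 (insert('e')): buffer="wwetzkurappe" (len 12), cursors c1@3 c2@12, authorship ..1........2
After op 2 (delete): buffer="wwtzkurapp" (len 10), cursors c1@2 c2@10, authorship ..........
After op 3 (move_left): buffer="wwtzkurapp" (len 10), cursors c1@1 c2@9, authorship ..........
After op 4 (move_left): buffer="wwtzkurapp" (len 10), cursors c1@0 c2@8, authorship ..........
After op 5 (delete): buffer="wwtzkurpp" (len 9), cursors c1@0 c2@7, authorship .........
After op 6 (delete): buffer="wwtzkupp" (len 8), cursors c1@0 c2@6, authorship ........
After op 7 (add_cursor(6)): buffer="wwtzkupp" (len 8), cursors c1@0 c2@6 c3@6, authorship ........
After op 8 (insert('m')): buffer="mwwtzkummpp" (len 11), cursors c1@1 c2@9 c3@9, authorship 1......23..

Answer: mwwtzkummpp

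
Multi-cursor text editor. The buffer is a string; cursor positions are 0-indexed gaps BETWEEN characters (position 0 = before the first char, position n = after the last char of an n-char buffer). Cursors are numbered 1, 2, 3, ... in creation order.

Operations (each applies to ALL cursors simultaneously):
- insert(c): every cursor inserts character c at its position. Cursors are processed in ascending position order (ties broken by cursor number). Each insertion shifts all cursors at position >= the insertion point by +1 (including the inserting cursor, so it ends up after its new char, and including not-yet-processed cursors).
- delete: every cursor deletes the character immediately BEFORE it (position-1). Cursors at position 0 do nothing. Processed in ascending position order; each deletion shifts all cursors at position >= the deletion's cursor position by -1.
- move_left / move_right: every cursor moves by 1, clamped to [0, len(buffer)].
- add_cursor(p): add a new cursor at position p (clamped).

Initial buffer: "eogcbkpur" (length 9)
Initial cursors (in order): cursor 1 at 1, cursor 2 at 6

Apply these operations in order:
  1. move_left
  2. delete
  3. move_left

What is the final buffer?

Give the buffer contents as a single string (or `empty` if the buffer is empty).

After op 1 (move_left): buffer="eogcbkpur" (len 9), cursors c1@0 c2@5, authorship .........
After op 2 (delete): buffer="eogckpur" (len 8), cursors c1@0 c2@4, authorship ........
After op 3 (move_left): buffer="eogckpur" (len 8), cursors c1@0 c2@3, authorship ........

Answer: eogckpur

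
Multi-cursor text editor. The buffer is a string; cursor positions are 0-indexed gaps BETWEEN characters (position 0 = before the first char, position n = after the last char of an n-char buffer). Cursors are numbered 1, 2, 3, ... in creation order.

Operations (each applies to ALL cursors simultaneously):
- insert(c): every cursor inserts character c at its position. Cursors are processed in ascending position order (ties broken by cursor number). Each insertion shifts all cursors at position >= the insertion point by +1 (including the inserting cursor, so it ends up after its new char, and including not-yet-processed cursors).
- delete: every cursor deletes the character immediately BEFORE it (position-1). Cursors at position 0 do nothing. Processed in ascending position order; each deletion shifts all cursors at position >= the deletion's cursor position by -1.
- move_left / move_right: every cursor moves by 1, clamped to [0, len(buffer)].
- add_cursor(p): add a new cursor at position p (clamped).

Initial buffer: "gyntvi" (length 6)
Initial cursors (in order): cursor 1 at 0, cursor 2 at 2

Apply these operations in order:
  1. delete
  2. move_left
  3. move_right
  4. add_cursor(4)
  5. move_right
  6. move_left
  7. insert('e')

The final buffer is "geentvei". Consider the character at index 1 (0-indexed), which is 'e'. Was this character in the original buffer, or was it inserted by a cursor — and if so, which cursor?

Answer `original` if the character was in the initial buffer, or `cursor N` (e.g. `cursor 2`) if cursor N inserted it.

Answer: cursor 1

Derivation:
After op 1 (delete): buffer="gntvi" (len 5), cursors c1@0 c2@1, authorship .....
After op 2 (move_left): buffer="gntvi" (len 5), cursors c1@0 c2@0, authorship .....
After op 3 (move_right): buffer="gntvi" (len 5), cursors c1@1 c2@1, authorship .....
After op 4 (add_cursor(4)): buffer="gntvi" (len 5), cursors c1@1 c2@1 c3@4, authorship .....
After op 5 (move_right): buffer="gntvi" (len 5), cursors c1@2 c2@2 c3@5, authorship .....
After op 6 (move_left): buffer="gntvi" (len 5), cursors c1@1 c2@1 c3@4, authorship .....
After op 7 (insert('e')): buffer="geentvei" (len 8), cursors c1@3 c2@3 c3@7, authorship .12...3.
Authorship (.=original, N=cursor N): . 1 2 . . . 3 .
Index 1: author = 1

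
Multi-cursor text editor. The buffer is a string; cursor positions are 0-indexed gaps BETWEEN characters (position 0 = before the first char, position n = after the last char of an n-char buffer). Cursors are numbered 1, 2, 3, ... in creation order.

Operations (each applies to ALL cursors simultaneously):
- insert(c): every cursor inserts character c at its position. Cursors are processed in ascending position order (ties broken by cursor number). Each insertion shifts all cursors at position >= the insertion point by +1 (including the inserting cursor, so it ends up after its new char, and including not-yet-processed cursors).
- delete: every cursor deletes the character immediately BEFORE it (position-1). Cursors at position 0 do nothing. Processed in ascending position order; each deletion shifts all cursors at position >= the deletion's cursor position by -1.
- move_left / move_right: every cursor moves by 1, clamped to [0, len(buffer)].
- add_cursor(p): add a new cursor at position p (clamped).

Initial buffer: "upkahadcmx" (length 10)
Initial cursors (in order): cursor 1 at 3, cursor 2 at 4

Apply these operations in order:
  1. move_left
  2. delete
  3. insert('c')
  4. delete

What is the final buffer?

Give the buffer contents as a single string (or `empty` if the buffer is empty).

After op 1 (move_left): buffer="upkahadcmx" (len 10), cursors c1@2 c2@3, authorship ..........
After op 2 (delete): buffer="uahadcmx" (len 8), cursors c1@1 c2@1, authorship ........
After op 3 (insert('c')): buffer="uccahadcmx" (len 10), cursors c1@3 c2@3, authorship .12.......
After op 4 (delete): buffer="uahadcmx" (len 8), cursors c1@1 c2@1, authorship ........

Answer: uahadcmx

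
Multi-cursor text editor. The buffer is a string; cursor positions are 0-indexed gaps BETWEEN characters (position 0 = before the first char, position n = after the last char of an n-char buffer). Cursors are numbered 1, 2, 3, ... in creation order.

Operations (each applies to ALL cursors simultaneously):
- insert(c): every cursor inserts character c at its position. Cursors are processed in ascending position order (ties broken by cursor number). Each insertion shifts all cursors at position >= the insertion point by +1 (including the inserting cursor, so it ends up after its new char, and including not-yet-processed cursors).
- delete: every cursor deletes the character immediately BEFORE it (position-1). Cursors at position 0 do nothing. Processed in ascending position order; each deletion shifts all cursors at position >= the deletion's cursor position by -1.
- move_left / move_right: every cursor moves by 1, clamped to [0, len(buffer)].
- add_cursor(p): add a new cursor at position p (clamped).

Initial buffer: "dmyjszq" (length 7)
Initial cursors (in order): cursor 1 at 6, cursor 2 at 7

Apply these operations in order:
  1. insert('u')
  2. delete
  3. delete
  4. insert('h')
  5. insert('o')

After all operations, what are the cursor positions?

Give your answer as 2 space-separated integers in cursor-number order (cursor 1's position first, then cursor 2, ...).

Answer: 9 9

Derivation:
After op 1 (insert('u')): buffer="dmyjszuqu" (len 9), cursors c1@7 c2@9, authorship ......1.2
After op 2 (delete): buffer="dmyjszq" (len 7), cursors c1@6 c2@7, authorship .......
After op 3 (delete): buffer="dmyjs" (len 5), cursors c1@5 c2@5, authorship .....
After op 4 (insert('h')): buffer="dmyjshh" (len 7), cursors c1@7 c2@7, authorship .....12
After op 5 (insert('o')): buffer="dmyjshhoo" (len 9), cursors c1@9 c2@9, authorship .....1212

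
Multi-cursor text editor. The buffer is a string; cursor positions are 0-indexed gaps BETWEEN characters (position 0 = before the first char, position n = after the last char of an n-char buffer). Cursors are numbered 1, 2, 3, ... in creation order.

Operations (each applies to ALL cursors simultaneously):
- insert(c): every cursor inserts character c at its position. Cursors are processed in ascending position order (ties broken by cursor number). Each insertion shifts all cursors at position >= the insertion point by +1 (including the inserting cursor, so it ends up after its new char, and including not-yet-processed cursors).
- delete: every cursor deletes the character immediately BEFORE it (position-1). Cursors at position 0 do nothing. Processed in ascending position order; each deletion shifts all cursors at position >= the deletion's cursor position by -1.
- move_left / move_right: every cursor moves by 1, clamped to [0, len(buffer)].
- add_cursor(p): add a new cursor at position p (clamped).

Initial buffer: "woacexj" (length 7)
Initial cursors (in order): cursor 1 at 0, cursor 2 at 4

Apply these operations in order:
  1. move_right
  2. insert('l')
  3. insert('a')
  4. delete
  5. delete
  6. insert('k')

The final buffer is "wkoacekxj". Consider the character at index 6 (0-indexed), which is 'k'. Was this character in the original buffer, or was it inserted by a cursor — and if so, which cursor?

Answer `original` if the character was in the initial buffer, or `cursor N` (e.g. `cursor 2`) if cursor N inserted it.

Answer: cursor 2

Derivation:
After op 1 (move_right): buffer="woacexj" (len 7), cursors c1@1 c2@5, authorship .......
After op 2 (insert('l')): buffer="wloacelxj" (len 9), cursors c1@2 c2@7, authorship .1....2..
After op 3 (insert('a')): buffer="wlaoacelaxj" (len 11), cursors c1@3 c2@9, authorship .11....22..
After op 4 (delete): buffer="wloacelxj" (len 9), cursors c1@2 c2@7, authorship .1....2..
After op 5 (delete): buffer="woacexj" (len 7), cursors c1@1 c2@5, authorship .......
After op 6 (insert('k')): buffer="wkoacekxj" (len 9), cursors c1@2 c2@7, authorship .1....2..
Authorship (.=original, N=cursor N): . 1 . . . . 2 . .
Index 6: author = 2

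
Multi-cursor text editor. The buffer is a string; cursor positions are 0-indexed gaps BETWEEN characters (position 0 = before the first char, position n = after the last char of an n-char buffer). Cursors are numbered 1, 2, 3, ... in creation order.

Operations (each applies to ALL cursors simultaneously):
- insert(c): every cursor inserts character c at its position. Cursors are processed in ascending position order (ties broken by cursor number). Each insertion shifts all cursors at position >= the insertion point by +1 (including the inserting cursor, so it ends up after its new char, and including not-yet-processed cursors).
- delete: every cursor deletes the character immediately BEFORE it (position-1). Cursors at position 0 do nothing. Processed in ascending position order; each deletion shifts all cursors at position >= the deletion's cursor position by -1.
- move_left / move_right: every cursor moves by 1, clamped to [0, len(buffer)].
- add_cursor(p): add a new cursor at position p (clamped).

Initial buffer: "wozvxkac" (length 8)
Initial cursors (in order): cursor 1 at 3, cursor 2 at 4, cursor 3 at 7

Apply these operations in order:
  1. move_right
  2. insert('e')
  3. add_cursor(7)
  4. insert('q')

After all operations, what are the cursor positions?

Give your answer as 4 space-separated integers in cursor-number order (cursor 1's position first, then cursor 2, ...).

After op 1 (move_right): buffer="wozvxkac" (len 8), cursors c1@4 c2@5 c3@8, authorship ........
After op 2 (insert('e')): buffer="wozvexekace" (len 11), cursors c1@5 c2@7 c3@11, authorship ....1.2...3
After op 3 (add_cursor(7)): buffer="wozvexekace" (len 11), cursors c1@5 c2@7 c4@7 c3@11, authorship ....1.2...3
After op 4 (insert('q')): buffer="wozveqxeqqkaceq" (len 15), cursors c1@6 c2@10 c4@10 c3@15, authorship ....11.224...33

Answer: 6 10 15 10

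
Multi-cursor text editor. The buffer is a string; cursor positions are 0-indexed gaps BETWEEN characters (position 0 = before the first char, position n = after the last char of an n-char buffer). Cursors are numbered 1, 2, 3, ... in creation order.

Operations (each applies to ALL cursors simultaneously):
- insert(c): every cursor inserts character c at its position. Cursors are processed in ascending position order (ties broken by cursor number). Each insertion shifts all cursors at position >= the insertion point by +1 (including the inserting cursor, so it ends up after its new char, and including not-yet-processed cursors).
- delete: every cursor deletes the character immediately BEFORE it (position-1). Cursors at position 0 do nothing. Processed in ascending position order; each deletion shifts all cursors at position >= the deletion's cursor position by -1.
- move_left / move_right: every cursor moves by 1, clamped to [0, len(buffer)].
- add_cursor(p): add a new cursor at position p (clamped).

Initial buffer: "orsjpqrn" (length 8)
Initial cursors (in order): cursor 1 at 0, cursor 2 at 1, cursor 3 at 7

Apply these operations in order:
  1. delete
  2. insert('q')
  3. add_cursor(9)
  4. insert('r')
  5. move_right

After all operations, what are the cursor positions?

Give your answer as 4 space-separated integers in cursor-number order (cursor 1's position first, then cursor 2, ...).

Answer: 5 5 12 13

Derivation:
After op 1 (delete): buffer="rsjpqn" (len 6), cursors c1@0 c2@0 c3@5, authorship ......
After op 2 (insert('q')): buffer="qqrsjpqqn" (len 9), cursors c1@2 c2@2 c3@8, authorship 12.....3.
After op 3 (add_cursor(9)): buffer="qqrsjpqqn" (len 9), cursors c1@2 c2@2 c3@8 c4@9, authorship 12.....3.
After op 4 (insert('r')): buffer="qqrrrsjpqqrnr" (len 13), cursors c1@4 c2@4 c3@11 c4@13, authorship 1212.....33.4
After op 5 (move_right): buffer="qqrrrsjpqqrnr" (len 13), cursors c1@5 c2@5 c3@12 c4@13, authorship 1212.....33.4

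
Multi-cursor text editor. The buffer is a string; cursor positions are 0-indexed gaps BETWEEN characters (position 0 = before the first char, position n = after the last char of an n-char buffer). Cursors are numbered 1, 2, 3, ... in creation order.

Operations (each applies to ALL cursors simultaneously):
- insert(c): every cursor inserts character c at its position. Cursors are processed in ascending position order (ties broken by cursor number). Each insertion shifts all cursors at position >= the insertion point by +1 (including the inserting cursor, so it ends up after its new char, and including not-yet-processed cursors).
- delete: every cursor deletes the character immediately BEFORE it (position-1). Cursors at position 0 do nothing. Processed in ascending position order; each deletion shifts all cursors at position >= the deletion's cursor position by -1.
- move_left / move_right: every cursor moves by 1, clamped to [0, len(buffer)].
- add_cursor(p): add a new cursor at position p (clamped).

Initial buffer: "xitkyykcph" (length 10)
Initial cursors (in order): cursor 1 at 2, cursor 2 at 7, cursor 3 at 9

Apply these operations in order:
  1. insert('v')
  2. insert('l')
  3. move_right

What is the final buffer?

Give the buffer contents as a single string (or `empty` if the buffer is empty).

After op 1 (insert('v')): buffer="xivtkyykvcpvh" (len 13), cursors c1@3 c2@9 c3@12, authorship ..1.....2..3.
After op 2 (insert('l')): buffer="xivltkyykvlcpvlh" (len 16), cursors c1@4 c2@11 c3@15, authorship ..11.....22..33.
After op 3 (move_right): buffer="xivltkyykvlcpvlh" (len 16), cursors c1@5 c2@12 c3@16, authorship ..11.....22..33.

Answer: xivltkyykvlcpvlh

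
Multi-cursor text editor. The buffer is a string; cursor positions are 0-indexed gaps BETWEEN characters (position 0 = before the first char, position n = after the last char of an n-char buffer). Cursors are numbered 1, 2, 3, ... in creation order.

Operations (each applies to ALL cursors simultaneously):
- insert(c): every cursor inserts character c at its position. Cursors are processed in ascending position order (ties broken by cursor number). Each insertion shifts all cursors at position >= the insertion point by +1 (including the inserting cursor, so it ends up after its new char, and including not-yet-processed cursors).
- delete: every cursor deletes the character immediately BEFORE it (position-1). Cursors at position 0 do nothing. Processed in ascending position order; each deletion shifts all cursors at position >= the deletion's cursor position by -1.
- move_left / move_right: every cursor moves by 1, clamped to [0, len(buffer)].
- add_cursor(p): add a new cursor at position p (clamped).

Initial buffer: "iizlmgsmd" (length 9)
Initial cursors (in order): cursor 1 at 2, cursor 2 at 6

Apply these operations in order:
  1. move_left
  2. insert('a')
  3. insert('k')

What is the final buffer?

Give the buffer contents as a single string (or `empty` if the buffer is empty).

After op 1 (move_left): buffer="iizlmgsmd" (len 9), cursors c1@1 c2@5, authorship .........
After op 2 (insert('a')): buffer="iaizlmagsmd" (len 11), cursors c1@2 c2@7, authorship .1....2....
After op 3 (insert('k')): buffer="iakizlmakgsmd" (len 13), cursors c1@3 c2@9, authorship .11....22....

Answer: iakizlmakgsmd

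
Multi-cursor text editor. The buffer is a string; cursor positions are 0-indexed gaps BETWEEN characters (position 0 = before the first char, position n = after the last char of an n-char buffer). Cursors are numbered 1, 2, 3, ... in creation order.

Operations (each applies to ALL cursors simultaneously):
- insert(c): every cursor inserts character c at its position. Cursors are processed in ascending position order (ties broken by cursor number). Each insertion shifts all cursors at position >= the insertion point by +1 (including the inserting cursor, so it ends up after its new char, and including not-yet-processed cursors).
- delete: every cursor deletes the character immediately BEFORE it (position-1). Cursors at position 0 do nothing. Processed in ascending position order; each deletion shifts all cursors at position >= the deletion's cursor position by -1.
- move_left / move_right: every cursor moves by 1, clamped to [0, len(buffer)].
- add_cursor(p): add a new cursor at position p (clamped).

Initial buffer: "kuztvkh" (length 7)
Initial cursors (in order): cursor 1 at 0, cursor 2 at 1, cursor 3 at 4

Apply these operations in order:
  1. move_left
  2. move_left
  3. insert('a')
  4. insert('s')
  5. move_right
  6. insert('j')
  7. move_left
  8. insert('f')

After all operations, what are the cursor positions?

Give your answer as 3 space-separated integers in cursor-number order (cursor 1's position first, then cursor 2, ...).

Answer: 8 8 14

Derivation:
After op 1 (move_left): buffer="kuztvkh" (len 7), cursors c1@0 c2@0 c3@3, authorship .......
After op 2 (move_left): buffer="kuztvkh" (len 7), cursors c1@0 c2@0 c3@2, authorship .......
After op 3 (insert('a')): buffer="aakuaztvkh" (len 10), cursors c1@2 c2@2 c3@5, authorship 12..3.....
After op 4 (insert('s')): buffer="aasskuasztvkh" (len 13), cursors c1@4 c2@4 c3@8, authorship 1212..33.....
After op 5 (move_right): buffer="aasskuasztvkh" (len 13), cursors c1@5 c2@5 c3@9, authorship 1212..33.....
After op 6 (insert('j')): buffer="aasskjjuaszjtvkh" (len 16), cursors c1@7 c2@7 c3@12, authorship 1212.12.33.3....
After op 7 (move_left): buffer="aasskjjuaszjtvkh" (len 16), cursors c1@6 c2@6 c3@11, authorship 1212.12.33.3....
After op 8 (insert('f')): buffer="aasskjffjuaszfjtvkh" (len 19), cursors c1@8 c2@8 c3@14, authorship 1212.1122.33.33....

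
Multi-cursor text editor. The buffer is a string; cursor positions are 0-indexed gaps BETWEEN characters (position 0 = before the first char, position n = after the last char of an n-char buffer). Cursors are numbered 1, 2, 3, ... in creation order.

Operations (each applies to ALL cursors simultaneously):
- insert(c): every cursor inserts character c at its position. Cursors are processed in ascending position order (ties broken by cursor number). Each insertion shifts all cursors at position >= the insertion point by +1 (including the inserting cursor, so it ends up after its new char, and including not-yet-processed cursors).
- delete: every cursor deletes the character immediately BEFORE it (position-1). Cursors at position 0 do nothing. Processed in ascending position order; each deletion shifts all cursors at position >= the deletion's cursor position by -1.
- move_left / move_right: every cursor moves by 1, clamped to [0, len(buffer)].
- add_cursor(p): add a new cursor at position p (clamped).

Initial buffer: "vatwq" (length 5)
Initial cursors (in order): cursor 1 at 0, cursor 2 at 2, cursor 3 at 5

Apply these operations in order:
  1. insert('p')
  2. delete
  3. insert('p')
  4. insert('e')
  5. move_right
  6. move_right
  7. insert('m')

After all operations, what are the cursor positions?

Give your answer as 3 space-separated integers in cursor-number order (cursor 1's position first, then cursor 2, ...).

After op 1 (insert('p')): buffer="pvaptwqp" (len 8), cursors c1@1 c2@4 c3@8, authorship 1..2...3
After op 2 (delete): buffer="vatwq" (len 5), cursors c1@0 c2@2 c3@5, authorship .....
After op 3 (insert('p')): buffer="pvaptwqp" (len 8), cursors c1@1 c2@4 c3@8, authorship 1..2...3
After op 4 (insert('e')): buffer="pevapetwqpe" (len 11), cursors c1@2 c2@6 c3@11, authorship 11..22...33
After op 5 (move_right): buffer="pevapetwqpe" (len 11), cursors c1@3 c2@7 c3@11, authorship 11..22...33
After op 6 (move_right): buffer="pevapetwqpe" (len 11), cursors c1@4 c2@8 c3@11, authorship 11..22...33
After op 7 (insert('m')): buffer="pevampetwmqpem" (len 14), cursors c1@5 c2@10 c3@14, authorship 11..122..2.333

Answer: 5 10 14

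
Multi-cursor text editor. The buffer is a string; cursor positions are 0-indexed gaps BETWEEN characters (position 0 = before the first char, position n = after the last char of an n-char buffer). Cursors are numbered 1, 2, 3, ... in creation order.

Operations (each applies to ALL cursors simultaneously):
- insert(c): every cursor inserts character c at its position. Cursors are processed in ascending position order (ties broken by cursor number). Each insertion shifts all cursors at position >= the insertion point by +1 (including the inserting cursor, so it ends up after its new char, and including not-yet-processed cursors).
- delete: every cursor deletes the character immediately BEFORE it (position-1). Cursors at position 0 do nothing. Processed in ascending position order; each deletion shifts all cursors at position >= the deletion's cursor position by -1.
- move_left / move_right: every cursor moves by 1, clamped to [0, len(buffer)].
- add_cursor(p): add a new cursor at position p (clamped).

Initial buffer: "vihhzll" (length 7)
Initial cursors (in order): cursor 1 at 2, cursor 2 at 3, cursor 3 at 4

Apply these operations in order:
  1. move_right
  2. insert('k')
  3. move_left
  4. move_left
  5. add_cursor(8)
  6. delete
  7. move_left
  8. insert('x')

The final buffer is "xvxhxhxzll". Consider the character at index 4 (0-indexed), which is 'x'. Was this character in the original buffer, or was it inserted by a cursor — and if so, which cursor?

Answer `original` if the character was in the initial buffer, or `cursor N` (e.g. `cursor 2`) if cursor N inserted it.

After op 1 (move_right): buffer="vihhzll" (len 7), cursors c1@3 c2@4 c3@5, authorship .......
After op 2 (insert('k')): buffer="vihkhkzkll" (len 10), cursors c1@4 c2@6 c3@8, authorship ...1.2.3..
After op 3 (move_left): buffer="vihkhkzkll" (len 10), cursors c1@3 c2@5 c3@7, authorship ...1.2.3..
After op 4 (move_left): buffer="vihkhkzkll" (len 10), cursors c1@2 c2@4 c3@6, authorship ...1.2.3..
After op 5 (add_cursor(8)): buffer="vihkhkzkll" (len 10), cursors c1@2 c2@4 c3@6 c4@8, authorship ...1.2.3..
After op 6 (delete): buffer="vhhzll" (len 6), cursors c1@1 c2@2 c3@3 c4@4, authorship ......
After op 7 (move_left): buffer="vhhzll" (len 6), cursors c1@0 c2@1 c3@2 c4@3, authorship ......
After op 8 (insert('x')): buffer="xvxhxhxzll" (len 10), cursors c1@1 c2@3 c3@5 c4@7, authorship 1.2.3.4...
Authorship (.=original, N=cursor N): 1 . 2 . 3 . 4 . . .
Index 4: author = 3

Answer: cursor 3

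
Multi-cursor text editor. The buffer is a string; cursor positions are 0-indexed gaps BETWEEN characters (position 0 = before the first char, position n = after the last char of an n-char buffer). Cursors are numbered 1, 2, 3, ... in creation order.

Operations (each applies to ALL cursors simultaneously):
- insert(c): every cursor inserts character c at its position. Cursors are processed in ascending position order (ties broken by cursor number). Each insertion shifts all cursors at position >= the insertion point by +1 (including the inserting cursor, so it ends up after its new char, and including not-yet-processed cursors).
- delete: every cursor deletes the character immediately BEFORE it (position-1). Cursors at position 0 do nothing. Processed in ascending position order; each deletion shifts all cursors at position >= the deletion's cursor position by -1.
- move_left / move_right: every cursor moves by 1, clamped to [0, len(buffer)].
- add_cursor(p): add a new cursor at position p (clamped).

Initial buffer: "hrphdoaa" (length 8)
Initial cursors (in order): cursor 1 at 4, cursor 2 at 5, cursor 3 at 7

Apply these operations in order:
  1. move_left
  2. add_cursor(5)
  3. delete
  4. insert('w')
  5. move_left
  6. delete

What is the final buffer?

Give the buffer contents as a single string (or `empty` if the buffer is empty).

After op 1 (move_left): buffer="hrphdoaa" (len 8), cursors c1@3 c2@4 c3@6, authorship ........
After op 2 (add_cursor(5)): buffer="hrphdoaa" (len 8), cursors c1@3 c2@4 c4@5 c3@6, authorship ........
After op 3 (delete): buffer="hraa" (len 4), cursors c1@2 c2@2 c3@2 c4@2, authorship ....
After op 4 (insert('w')): buffer="hrwwwwaa" (len 8), cursors c1@6 c2@6 c3@6 c4@6, authorship ..1234..
After op 5 (move_left): buffer="hrwwwwaa" (len 8), cursors c1@5 c2@5 c3@5 c4@5, authorship ..1234..
After op 6 (delete): buffer="hwaa" (len 4), cursors c1@1 c2@1 c3@1 c4@1, authorship .4..

Answer: hwaa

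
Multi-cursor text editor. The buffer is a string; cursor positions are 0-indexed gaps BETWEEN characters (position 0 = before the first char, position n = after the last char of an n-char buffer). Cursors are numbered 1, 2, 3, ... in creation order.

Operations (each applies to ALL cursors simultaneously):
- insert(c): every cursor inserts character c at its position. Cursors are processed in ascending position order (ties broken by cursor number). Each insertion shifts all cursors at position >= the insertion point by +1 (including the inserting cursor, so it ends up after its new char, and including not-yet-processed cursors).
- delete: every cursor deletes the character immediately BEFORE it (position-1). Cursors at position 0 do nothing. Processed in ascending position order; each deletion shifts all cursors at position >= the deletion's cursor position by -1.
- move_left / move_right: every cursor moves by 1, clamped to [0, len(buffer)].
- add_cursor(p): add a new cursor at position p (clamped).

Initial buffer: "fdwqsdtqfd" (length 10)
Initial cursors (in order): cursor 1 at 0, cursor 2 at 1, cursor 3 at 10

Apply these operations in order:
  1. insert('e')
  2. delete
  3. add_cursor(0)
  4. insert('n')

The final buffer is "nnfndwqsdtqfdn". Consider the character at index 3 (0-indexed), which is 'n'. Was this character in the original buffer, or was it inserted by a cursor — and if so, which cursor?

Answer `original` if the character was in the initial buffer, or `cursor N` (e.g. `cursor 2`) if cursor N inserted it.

Answer: cursor 2

Derivation:
After op 1 (insert('e')): buffer="efedwqsdtqfde" (len 13), cursors c1@1 c2@3 c3@13, authorship 1.2.........3
After op 2 (delete): buffer="fdwqsdtqfd" (len 10), cursors c1@0 c2@1 c3@10, authorship ..........
After op 3 (add_cursor(0)): buffer="fdwqsdtqfd" (len 10), cursors c1@0 c4@0 c2@1 c3@10, authorship ..........
After op 4 (insert('n')): buffer="nnfndwqsdtqfdn" (len 14), cursors c1@2 c4@2 c2@4 c3@14, authorship 14.2.........3
Authorship (.=original, N=cursor N): 1 4 . 2 . . . . . . . . . 3
Index 3: author = 2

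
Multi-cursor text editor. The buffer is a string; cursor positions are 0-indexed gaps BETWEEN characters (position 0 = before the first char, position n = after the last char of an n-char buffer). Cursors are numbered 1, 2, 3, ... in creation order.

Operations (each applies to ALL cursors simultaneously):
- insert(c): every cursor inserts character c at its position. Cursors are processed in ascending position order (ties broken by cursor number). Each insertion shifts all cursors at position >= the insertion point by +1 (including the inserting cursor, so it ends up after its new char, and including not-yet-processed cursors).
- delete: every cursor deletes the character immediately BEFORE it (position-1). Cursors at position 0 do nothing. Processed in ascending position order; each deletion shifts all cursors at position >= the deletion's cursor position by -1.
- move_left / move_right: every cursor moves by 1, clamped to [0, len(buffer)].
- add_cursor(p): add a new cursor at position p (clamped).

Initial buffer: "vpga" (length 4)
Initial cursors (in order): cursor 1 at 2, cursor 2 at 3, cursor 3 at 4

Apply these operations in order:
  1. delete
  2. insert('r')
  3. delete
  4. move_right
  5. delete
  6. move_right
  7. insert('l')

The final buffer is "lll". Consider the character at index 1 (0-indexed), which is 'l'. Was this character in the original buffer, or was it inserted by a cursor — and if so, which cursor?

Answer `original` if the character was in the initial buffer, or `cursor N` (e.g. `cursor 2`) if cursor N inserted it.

After op 1 (delete): buffer="v" (len 1), cursors c1@1 c2@1 c3@1, authorship .
After op 2 (insert('r')): buffer="vrrr" (len 4), cursors c1@4 c2@4 c3@4, authorship .123
After op 3 (delete): buffer="v" (len 1), cursors c1@1 c2@1 c3@1, authorship .
After op 4 (move_right): buffer="v" (len 1), cursors c1@1 c2@1 c3@1, authorship .
After op 5 (delete): buffer="" (len 0), cursors c1@0 c2@0 c3@0, authorship 
After op 6 (move_right): buffer="" (len 0), cursors c1@0 c2@0 c3@0, authorship 
After op 7 (insert('l')): buffer="lll" (len 3), cursors c1@3 c2@3 c3@3, authorship 123
Authorship (.=original, N=cursor N): 1 2 3
Index 1: author = 2

Answer: cursor 2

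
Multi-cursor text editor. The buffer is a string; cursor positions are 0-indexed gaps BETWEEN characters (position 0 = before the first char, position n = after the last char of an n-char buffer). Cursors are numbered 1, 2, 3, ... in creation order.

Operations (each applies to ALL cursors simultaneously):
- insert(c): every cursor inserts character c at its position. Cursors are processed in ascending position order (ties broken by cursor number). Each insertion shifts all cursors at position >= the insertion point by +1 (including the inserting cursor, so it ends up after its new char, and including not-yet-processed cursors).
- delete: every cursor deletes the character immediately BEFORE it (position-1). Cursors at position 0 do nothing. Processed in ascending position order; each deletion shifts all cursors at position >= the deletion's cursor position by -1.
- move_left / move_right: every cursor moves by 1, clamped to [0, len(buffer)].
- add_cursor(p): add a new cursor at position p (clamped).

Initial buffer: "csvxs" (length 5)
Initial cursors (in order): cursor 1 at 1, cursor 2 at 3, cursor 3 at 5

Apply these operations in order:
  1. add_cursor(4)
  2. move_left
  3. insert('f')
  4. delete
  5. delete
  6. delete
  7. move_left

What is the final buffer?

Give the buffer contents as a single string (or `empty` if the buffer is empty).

Answer: s

Derivation:
After op 1 (add_cursor(4)): buffer="csvxs" (len 5), cursors c1@1 c2@3 c4@4 c3@5, authorship .....
After op 2 (move_left): buffer="csvxs" (len 5), cursors c1@0 c2@2 c4@3 c3@4, authorship .....
After op 3 (insert('f')): buffer="fcsfvfxfs" (len 9), cursors c1@1 c2@4 c4@6 c3@8, authorship 1..2.4.3.
After op 4 (delete): buffer="csvxs" (len 5), cursors c1@0 c2@2 c4@3 c3@4, authorship .....
After op 5 (delete): buffer="cs" (len 2), cursors c1@0 c2@1 c3@1 c4@1, authorship ..
After op 6 (delete): buffer="s" (len 1), cursors c1@0 c2@0 c3@0 c4@0, authorship .
After op 7 (move_left): buffer="s" (len 1), cursors c1@0 c2@0 c3@0 c4@0, authorship .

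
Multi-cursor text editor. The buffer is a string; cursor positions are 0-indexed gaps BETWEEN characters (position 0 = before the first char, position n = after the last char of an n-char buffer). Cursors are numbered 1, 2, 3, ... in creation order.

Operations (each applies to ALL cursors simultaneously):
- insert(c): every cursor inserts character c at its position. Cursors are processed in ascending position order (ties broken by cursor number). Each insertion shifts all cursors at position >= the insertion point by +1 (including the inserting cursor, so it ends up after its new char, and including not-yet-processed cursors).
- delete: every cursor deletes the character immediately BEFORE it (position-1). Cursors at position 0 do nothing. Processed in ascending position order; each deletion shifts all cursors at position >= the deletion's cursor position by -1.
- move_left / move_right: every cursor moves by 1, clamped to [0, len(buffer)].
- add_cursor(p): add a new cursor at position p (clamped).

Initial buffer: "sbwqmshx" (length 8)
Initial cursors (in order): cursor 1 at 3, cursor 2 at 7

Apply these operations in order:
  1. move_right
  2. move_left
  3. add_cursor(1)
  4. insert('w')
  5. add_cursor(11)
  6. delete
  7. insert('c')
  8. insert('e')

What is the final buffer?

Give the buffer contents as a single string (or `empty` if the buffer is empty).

After op 1 (move_right): buffer="sbwqmshx" (len 8), cursors c1@4 c2@8, authorship ........
After op 2 (move_left): buffer="sbwqmshx" (len 8), cursors c1@3 c2@7, authorship ........
After op 3 (add_cursor(1)): buffer="sbwqmshx" (len 8), cursors c3@1 c1@3 c2@7, authorship ........
After op 4 (insert('w')): buffer="swbwwqmshwx" (len 11), cursors c3@2 c1@5 c2@10, authorship .3..1....2.
After op 5 (add_cursor(11)): buffer="swbwwqmshwx" (len 11), cursors c3@2 c1@5 c2@10 c4@11, authorship .3..1....2.
After op 6 (delete): buffer="sbwqmsh" (len 7), cursors c3@1 c1@3 c2@7 c4@7, authorship .......
After op 7 (insert('c')): buffer="scbwcqmshcc" (len 11), cursors c3@2 c1@5 c2@11 c4@11, authorship .3..1....24
After op 8 (insert('e')): buffer="scebwceqmshccee" (len 15), cursors c3@3 c1@7 c2@15 c4@15, authorship .33..11....2424

Answer: scebwceqmshccee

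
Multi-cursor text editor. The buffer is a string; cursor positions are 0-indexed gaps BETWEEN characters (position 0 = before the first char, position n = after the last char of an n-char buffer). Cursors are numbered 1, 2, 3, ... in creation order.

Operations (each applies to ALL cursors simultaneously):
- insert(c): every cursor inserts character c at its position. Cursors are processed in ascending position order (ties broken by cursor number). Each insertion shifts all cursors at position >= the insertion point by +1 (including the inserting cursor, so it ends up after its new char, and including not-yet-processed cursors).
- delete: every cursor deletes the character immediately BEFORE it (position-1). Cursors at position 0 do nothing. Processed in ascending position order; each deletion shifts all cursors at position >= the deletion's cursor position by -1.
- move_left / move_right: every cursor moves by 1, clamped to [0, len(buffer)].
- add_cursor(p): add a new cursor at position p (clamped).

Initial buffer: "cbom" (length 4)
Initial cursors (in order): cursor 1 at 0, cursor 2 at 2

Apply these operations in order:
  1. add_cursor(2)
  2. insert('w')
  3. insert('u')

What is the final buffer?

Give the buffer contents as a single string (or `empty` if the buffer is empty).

After op 1 (add_cursor(2)): buffer="cbom" (len 4), cursors c1@0 c2@2 c3@2, authorship ....
After op 2 (insert('w')): buffer="wcbwwom" (len 7), cursors c1@1 c2@5 c3@5, authorship 1..23..
After op 3 (insert('u')): buffer="wucbwwuuom" (len 10), cursors c1@2 c2@8 c3@8, authorship 11..2323..

Answer: wucbwwuuom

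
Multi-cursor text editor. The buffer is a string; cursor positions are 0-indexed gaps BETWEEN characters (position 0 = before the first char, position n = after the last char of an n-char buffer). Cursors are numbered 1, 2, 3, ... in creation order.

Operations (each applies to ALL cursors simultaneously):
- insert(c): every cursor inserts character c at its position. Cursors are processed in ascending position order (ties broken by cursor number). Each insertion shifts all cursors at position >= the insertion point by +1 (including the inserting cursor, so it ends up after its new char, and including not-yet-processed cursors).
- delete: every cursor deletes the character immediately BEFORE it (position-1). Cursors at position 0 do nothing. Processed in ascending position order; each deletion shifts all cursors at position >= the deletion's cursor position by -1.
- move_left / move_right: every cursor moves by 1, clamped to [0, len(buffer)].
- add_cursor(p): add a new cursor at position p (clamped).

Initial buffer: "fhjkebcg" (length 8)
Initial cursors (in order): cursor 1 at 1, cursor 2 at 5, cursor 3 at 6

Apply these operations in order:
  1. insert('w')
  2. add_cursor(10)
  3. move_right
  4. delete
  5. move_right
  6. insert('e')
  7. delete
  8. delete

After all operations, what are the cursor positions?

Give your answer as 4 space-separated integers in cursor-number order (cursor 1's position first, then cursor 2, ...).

Answer: 2 3 3 3

Derivation:
After op 1 (insert('w')): buffer="fwhjkewbwcg" (len 11), cursors c1@2 c2@7 c3@9, authorship .1....2.3..
After op 2 (add_cursor(10)): buffer="fwhjkewbwcg" (len 11), cursors c1@2 c2@7 c3@9 c4@10, authorship .1....2.3..
After op 3 (move_right): buffer="fwhjkewbwcg" (len 11), cursors c1@3 c2@8 c3@10 c4@11, authorship .1....2.3..
After op 4 (delete): buffer="fwjkeww" (len 7), cursors c1@2 c2@6 c3@7 c4@7, authorship .1...23
After op 5 (move_right): buffer="fwjkeww" (len 7), cursors c1@3 c2@7 c3@7 c4@7, authorship .1...23
After op 6 (insert('e')): buffer="fwjekewweee" (len 11), cursors c1@4 c2@11 c3@11 c4@11, authorship .1.1..23234
After op 7 (delete): buffer="fwjkeww" (len 7), cursors c1@3 c2@7 c3@7 c4@7, authorship .1...23
After op 8 (delete): buffer="fwk" (len 3), cursors c1@2 c2@3 c3@3 c4@3, authorship .1.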